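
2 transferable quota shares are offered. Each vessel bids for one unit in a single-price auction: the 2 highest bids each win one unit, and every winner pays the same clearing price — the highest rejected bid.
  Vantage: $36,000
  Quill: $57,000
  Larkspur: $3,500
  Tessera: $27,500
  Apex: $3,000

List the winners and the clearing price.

Ordering the bids: 57,000 (Quill), 36,000 (Vantage), 27,500 (Tessera), 3,500 (Larkspur), …
Winners (2 units): Quill, Vantage.
Clearing price = highest rejected bid = $27,500.

Quill, Vantage; each pays $27,500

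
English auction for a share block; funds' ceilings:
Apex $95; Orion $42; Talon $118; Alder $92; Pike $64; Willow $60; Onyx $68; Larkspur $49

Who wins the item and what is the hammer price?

Talon wins at $95

Limits in order: 118 (Talon) > 95 (Apex) > 92 (Alder) > 68 (Onyx) > 64 (Pike) > 60 (Willow) > …
Once the price passes $95, only Talon is left; the hammer falls at Apex's limit of $95.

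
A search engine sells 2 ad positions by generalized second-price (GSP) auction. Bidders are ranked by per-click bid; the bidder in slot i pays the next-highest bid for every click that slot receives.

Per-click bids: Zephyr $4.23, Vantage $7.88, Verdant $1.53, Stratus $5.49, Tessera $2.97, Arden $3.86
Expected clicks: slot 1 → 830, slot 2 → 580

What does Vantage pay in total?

Vantage pays $4556.70

Per-click bids in order: $7.88 (Vantage) > $5.49 (Stratus) > $4.23 (Zephyr) > …
Vantage holds slot 1 → pays next bid $5.49 × 830 clicks = $4556.70.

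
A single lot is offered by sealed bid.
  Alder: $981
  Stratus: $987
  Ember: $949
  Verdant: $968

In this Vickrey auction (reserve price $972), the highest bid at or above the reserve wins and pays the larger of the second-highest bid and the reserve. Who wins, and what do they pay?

Bids ranked: 987 (Stratus) > 981 (Alder) > 968 (Verdant) > 949 (Ember)
Stratus has the top bid at or above the reserve ($987).
Second-highest bid $981 exceeds the reserve $972 → payment $981.

Stratus pays $981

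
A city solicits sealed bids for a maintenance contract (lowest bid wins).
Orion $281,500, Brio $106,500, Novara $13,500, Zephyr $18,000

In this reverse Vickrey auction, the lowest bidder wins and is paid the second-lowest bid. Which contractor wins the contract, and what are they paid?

Novara is paid $18,000

Sorting bids: 13,500 (Novara) < 18,000 (Zephyr) < 106,500 (Brio) < 281,500 (Orion)
Novara wins with the lowest bid; price is set by the runner-up at $18,000.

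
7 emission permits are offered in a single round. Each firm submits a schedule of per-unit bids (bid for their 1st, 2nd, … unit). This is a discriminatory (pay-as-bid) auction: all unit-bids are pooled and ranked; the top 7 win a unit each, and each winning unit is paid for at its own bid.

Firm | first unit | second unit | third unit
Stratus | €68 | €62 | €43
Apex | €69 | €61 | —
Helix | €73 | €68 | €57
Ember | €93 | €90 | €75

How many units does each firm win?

Merging the schedules and taking the best 7: 93 (Ember-1), 90 (Ember-2), 75 (Ember-3), 73 (Helix-1), 69 (Apex-1), 68 (Stratus-1), 68 (Helix-2)
Next rejected bid: €62 (not a price — pay-as-bid).
Allocation: Apex 1, Ember 3, Helix 2, Stratus 1.

Apex 1, Ember 3, Helix 2, Stratus 1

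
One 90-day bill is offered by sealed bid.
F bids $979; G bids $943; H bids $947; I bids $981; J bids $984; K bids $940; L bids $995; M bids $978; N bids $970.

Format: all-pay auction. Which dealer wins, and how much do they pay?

Sorting bids: 995 (L) > 984 (J) > 981 (I) > 979 (F) > 978 (M) > 970 (N) > …
L is highest and takes the item; every bidder forfeits their bid.

L pays $995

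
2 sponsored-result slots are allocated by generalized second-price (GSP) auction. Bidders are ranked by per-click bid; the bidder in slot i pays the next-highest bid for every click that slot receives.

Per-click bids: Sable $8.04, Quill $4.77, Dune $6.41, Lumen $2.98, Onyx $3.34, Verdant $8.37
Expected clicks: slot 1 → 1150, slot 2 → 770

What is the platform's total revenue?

Total revenue: $14181.70

Sorting advertisers: $8.37 (Verdant) > $8.04 (Sable) > $6.41 (Dune) > …
Slot 1: Verdant pays $8.04 × 1150 = $9246.00
Slot 2: Sable pays $6.41 × 770 = $4935.70
Total = $14181.70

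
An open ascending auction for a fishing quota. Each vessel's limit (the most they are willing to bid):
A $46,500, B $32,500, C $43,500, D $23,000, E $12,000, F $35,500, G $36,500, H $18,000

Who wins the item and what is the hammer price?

A wins at $43,500

Rule: the price rises until one bidder remains; the winner pays the price at which the last rival dropped out.
Limits ranked: 46,500 (A) > 43,500 (C) > 36,500 (G) > 35,500 (F) > 32,500 (B) > 23,000 (D) > …
Bidding ends when C exits at $43,500; A takes it.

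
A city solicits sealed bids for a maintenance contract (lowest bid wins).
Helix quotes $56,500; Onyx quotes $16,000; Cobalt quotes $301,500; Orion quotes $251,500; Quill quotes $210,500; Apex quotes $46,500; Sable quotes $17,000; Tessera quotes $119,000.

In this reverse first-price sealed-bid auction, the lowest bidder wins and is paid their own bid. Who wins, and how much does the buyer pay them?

Onyx is paid $16,000

Reverse first-price sealed-bid auction: the lowest bidder wins and is paid their own bid.
Sorting bids: 16,000 (Onyx) < 17,000 (Sable) < 46,500 (Apex) < 56,500 (Helix) < 119,000 (Tessera) < 210,500 (Quill) < …
Onyx has the lowest bid and is paid exactly that: $16,000.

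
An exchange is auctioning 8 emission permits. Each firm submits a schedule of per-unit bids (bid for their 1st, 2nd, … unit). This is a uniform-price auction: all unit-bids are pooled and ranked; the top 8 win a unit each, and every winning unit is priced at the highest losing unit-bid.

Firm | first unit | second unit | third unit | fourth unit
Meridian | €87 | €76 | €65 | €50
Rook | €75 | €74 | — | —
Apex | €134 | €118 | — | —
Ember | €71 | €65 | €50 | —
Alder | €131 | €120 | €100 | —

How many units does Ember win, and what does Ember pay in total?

Ember: 0 units, pays €0

Pooled unit-bids ranked (top 8): 134 (Apex-1), 131 (Alder-1), 120 (Alder-2), 118 (Apex-2), 100 (Alder-3), 87 (Meridian-1), 76 (Meridian-2), 75 (Rook-1)
The (k+1)-th unit-bid is €74.
Ember wins 0 unit(s) at €74 each.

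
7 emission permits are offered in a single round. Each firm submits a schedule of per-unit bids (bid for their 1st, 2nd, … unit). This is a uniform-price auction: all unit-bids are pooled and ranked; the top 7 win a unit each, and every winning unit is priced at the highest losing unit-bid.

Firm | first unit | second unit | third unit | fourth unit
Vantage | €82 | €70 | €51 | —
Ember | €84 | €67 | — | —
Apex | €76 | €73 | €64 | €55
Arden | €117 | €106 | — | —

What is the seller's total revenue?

All unit-bids, highest first — top 7: 117 (Arden-1), 106 (Arden-2), 84 (Ember-1), 82 (Vantage-1), 76 (Apex-1), 73 (Apex-2), 70 (Vantage-2)
First bid not allocated: €67.
Allocation: Apex 2, Arden 2, Ember 1, Vantage 2. Every unit priced at €67.
Revenue = 7 × 67 = €469.

Total revenue: €469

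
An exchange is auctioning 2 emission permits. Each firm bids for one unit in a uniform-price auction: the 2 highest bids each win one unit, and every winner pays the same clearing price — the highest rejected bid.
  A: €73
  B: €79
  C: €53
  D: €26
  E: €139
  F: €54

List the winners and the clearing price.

Ordering the bids: 139 (E), 79 (B), 73 (A), 54 (F), …
The 2 highest are E, B.
Clearing price = highest rejected bid = €73.

E, B; each pays €73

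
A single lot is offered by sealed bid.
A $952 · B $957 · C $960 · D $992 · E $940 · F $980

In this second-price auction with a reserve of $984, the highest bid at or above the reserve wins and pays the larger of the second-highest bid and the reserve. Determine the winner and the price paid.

Sorting bids: 992 (D) > 980 (F) > 960 (C) > 957 (B) > 952 (A) > 940 (E)
D has the top bid at or above the reserve ($992).
Second-highest bid $980 is below the reserve $984, so the reserve binds → payment $984.

D pays $984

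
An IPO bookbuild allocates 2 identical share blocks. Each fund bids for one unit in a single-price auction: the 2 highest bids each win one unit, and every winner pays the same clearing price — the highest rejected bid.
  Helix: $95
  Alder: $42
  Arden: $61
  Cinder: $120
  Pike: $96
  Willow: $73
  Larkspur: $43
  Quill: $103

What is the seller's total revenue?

Total revenue: $192

Sorting: 120 (Cinder), 103 (Quill), 96 (Pike), 95 (Helix), …
Winners (2 units): Cinder, Quill.
Highest unsuccessful bid: $96 → clearing price.
Total revenue = 2 × $96 = $192.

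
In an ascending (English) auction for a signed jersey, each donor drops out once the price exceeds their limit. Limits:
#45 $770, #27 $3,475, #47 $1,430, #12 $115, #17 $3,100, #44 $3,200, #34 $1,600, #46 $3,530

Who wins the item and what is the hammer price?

Limits in order: 3,530 (#46) > 3,475 (#27) > 3,200 (#44) > 3,100 (#17) > 1,600 (#34) > 1,430 (#47) > …
Bidding ends when #27 exits at $3,475; #46 takes it.

#46 wins at $3,475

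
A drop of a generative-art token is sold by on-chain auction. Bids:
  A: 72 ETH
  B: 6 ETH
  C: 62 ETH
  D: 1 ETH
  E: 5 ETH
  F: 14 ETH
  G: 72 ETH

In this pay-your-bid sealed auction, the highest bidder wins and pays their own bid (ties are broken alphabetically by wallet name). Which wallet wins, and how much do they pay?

Rule: the highest bidder wins and pays their own bid.
Bids in order: 72 (A) > 72 (G) > 62 (C) > 14 (F) > 6 (B) > 5 (E) > …
A and G tie at 72 ETH; tie-break gives it to A.
First-price: A pays what they bid, 72 ETH.

A pays 72 ETH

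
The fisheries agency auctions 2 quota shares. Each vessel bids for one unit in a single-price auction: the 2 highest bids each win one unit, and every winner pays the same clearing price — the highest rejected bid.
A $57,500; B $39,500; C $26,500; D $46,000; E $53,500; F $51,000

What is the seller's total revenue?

Ordering the bids: 57,500 (A), 53,500 (E), 51,000 (F), 46,000 (D), …
The 2 highest are A, E.
Highest unsuccessful bid: $51,000 → clearing price.
Total revenue = 2 × $51,000 = $102,000.

Total revenue: $102,000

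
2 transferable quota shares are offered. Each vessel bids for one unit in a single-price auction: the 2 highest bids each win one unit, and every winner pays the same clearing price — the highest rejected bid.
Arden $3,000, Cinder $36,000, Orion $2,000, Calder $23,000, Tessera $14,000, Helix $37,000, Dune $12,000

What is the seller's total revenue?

Total revenue: $46,000

Sorting: 37,000 (Helix), 36,000 (Cinder), 23,000 (Calder), 14,000 (Tessera), …
Winners (2 units): Helix, Cinder.
Clearing price = highest rejected bid = $23,000.
Total revenue = 2 × $23,000 = $46,000.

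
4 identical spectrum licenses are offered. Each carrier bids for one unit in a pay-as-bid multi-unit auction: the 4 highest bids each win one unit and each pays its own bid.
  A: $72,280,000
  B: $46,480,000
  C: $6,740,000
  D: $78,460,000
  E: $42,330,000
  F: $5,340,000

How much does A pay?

Sorting: 78,460,000 (D), 72,280,000 (A), 46,480,000 (B), 42,330,000 (E), 6,740,000 (C), 5,340,000 (F)
Winners (4 units): D, A, B, E.
A wins → own bid $72,280,000.

A pays $72,280,000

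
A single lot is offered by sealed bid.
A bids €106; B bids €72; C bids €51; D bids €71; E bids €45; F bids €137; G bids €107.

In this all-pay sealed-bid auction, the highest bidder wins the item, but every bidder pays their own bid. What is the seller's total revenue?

Sorting bids: 137 (F) > 107 (G) > 106 (A) > 72 (B) > 71 (D) > 51 (C) > …
F wins with the top bid; all bids are sunk regardless.
Every bidder forfeits their bid regardless of winning.
Revenue = 106 + 72 + 51 + 71 + 45 + 137 + 107 = €589.

Total revenue: €589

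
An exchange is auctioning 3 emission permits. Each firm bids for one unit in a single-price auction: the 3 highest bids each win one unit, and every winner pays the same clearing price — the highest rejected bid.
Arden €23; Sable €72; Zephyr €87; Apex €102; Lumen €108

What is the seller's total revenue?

Total revenue: €216

Bids ranked high→low: 108 (Lumen), 102 (Apex), 87 (Zephyr), 72 (Sable), 23 (Arden)
Winners (3 units): Lumen, Apex, Zephyr.
First losing bid is Sable's €72, which sets the uniform price.
Total revenue = 3 × €72 = €216.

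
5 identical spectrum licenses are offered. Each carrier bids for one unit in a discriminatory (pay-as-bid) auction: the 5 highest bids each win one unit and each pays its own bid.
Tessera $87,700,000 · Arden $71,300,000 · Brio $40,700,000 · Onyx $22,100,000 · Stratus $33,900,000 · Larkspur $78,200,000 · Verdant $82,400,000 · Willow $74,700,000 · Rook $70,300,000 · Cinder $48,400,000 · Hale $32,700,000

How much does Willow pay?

Willow pays $74,700,000

Ordering the bids: 87,700,000 (Tessera), 82,400,000 (Verdant), 78,200,000 (Larkspur), 74,700,000 (Willow), 71,300,000 (Arden), 70,300,000 (Rook), 48,400,000 (Cinder), …
The 5 highest are Tessera, Verdant, Larkspur, Willow, Arden.
Willow wins → own bid $74,700,000.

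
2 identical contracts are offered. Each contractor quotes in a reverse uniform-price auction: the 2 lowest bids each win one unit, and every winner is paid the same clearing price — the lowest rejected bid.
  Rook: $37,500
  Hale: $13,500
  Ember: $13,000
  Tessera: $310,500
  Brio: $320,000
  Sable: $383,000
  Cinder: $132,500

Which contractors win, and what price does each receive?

Sorting: 13,000 (Ember), 13,500 (Hale), 37,500 (Rook), 132,500 (Cinder), …
Lowest 2: Ember, Hale.
Lowest unsuccessful bid: $37,500 → clearing price.

Ember, Hale; each is paid $37,500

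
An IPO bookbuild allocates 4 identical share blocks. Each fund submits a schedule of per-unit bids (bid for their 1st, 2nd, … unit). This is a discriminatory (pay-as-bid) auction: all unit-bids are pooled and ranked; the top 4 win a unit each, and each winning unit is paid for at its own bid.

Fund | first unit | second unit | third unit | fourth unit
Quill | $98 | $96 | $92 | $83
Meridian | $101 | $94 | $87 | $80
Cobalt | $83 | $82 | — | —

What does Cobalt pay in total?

All unit-bids, highest first — top 4: 101 (Meridian-1), 98 (Quill-1), 96 (Quill-2), 94 (Meridian-2)
Next rejected bid: $92 (not a price — pay-as-bid).
Cobalt wins no units.

Cobalt pays $0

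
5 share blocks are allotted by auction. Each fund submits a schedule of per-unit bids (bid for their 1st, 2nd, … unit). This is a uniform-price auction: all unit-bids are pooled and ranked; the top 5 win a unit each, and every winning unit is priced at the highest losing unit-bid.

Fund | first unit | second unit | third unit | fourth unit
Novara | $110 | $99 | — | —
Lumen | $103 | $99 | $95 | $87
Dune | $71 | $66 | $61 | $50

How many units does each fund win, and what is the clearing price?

Lumen 3, Novara 2; clearing price $87

All unit-bids, highest first — top 5: 110 (Novara-1), 103 (Lumen-1), 99 (Novara-2), 99 (Lumen-2), 95 (Lumen-3)
The (k+1)-th unit-bid is $87.
Allocation: Lumen 3, Novara 2.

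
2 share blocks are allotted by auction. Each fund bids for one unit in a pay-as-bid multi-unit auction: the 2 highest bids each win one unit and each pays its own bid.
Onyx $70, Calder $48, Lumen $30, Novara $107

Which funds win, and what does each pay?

Sorting: 107 (Novara), 70 (Onyx), 48 (Calder), 30 (Lumen)
Top 2: Novara, Onyx.
Each winner pays its own bid: Novara $107, Onyx $70.

Novara $107, Onyx $70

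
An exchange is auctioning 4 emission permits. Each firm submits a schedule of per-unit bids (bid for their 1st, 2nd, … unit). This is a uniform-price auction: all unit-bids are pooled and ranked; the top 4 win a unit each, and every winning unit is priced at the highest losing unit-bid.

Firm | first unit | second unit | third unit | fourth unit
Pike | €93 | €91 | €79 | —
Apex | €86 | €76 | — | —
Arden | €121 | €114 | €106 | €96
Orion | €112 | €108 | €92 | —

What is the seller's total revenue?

Total revenue: €424

Pooled unit-bids ranked (top 4): 121 (Arden-1), 114 (Arden-2), 112 (Orion-1), 108 (Orion-2)
The (k+1)-th unit-bid is €106.
Allocation: Arden 2, Orion 2. Every unit priced at €106.
Revenue = 4 × 106 = €424.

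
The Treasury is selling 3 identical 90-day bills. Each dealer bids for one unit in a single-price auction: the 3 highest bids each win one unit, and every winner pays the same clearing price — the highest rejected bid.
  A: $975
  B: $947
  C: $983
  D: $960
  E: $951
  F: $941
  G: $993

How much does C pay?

Ordering the bids: 993 (G), 983 (C), 975 (A), 960 (D), 951 (E), …
The 3 highest are G, C, A.
First losing bid is D's $960, which sets the uniform price.
C wins → pays $960.

C pays $960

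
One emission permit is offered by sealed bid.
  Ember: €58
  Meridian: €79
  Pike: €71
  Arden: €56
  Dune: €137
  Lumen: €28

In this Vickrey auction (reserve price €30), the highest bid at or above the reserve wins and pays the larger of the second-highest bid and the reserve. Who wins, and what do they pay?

Dune pays €79

Bids ranked: 137 (Dune) > 79 (Meridian) > 71 (Pike) > 58 (Ember) > 56 (Arden) > 28 (Lumen)
Dune has the top bid at or above the reserve (€137).
max(second-highest €79, reserve €30) = €79; the reserve does not bind.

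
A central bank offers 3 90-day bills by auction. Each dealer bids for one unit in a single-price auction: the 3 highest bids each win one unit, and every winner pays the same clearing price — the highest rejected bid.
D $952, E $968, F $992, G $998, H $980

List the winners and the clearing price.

Ordering the bids: 998 (G), 992 (F), 980 (H), 968 (E), 952 (D)
The 3 highest are G, F, H.
Clearing price = highest rejected bid = $968.

G, F, H; each pays $968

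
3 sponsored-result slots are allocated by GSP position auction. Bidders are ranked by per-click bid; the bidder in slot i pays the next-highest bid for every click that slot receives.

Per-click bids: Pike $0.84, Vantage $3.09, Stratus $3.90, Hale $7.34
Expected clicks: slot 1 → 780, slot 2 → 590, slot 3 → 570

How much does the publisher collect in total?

Total revenue: $5343.90

Sorting advertisers: $7.34 (Hale) > $3.90 (Stratus) > $3.09 (Vantage) > $0.84 (Pike)
Slot 1: Hale pays $3.90 × 780 = $3042.00
Slot 2: Stratus pays $3.09 × 590 = $1823.10
Slot 3: Vantage pays $0.84 × 570 = $478.80
Total = $5343.90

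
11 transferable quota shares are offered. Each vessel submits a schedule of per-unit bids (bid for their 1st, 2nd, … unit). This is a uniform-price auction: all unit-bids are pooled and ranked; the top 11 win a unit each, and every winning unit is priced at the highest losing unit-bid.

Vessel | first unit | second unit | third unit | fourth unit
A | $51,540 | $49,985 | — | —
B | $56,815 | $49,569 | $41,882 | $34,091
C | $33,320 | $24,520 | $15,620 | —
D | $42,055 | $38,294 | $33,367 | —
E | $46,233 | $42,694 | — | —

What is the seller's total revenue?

Total revenue: $366,520

Merging the schedules and taking the best 11: 56,815 (B-1), 51,540 (A-1), 49,985 (A-2), 49,569 (B-2), 46,233 (E-1), 42,694 (E-2), 42,055 (D-1), 41,882 (B-3), 38,294 (D-2), 34,091 (B-4), 33,367 (D-3)
The (k+1)-th unit-bid is $33,320.
Allocation: A 2, B 4, D 3, E 2. Every unit priced at $33,320.
Revenue = 11 × 33,320 = $366,520.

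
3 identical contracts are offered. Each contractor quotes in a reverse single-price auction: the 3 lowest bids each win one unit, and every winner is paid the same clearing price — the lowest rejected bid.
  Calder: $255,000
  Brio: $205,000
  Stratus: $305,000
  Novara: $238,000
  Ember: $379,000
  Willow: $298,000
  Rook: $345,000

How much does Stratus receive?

Stratus is paid $0

Sorting: 205,000 (Brio), 238,000 (Novara), 255,000 (Calder), 298,000 (Willow), 305,000 (Stratus), …
The 3 lowest are Brio, Novara, Calder.
Lowest unsuccessful bid: $298,000 → clearing price.
Stratus does not win → is paid $0.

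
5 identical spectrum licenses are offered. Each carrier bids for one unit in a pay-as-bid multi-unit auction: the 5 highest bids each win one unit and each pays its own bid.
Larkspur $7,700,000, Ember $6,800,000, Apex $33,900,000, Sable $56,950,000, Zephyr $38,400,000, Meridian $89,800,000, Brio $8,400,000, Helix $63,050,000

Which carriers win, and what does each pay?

Ordering the bids: 89,800,000 (Meridian), 63,050,000 (Helix), 56,950,000 (Sable), 38,400,000 (Zephyr), 33,900,000 (Apex), 8,400,000 (Brio), 7,700,000 (Larkspur), …
Top 5: Meridian, Helix, Sable, Zephyr, Apex.
Each winner pays its own bid: Meridian $89,800,000, Helix $63,050,000, Sable $56,950,000, Zephyr $38,400,000, Apex $33,900,000.

Meridian $89,800,000, Helix $63,050,000, Sable $56,950,000, Zephyr $38,400,000, Apex $33,900,000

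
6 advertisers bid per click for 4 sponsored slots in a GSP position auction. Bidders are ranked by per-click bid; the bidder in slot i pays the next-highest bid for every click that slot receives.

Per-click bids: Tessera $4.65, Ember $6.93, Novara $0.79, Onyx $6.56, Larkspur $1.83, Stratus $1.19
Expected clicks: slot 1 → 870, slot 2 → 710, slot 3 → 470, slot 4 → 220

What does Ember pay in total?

Ember pays $5707.20

Per-click bids in order: $6.93 (Ember) > $6.56 (Onyx) > $4.65 (Tessera) > $1.83 (Larkspur) > $1.19 (Stratus) > …
Ember holds slot 1 → pays next bid $6.56 × 870 clicks = $5707.20.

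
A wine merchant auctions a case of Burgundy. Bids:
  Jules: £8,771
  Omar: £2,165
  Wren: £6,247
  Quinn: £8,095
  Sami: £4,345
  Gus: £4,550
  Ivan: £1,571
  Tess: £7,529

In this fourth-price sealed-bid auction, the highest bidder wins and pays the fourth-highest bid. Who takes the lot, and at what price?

Sorting bids: 8,771 (Jules) > 8,095 (Quinn) > 7,529 (Tess) > 6,247 (Wren) > 4,550 (Gus) > 4,345 (Sami) > …
Jules wins; payment is bid #4 in the ranking = £6,247.

Jules pays £6,247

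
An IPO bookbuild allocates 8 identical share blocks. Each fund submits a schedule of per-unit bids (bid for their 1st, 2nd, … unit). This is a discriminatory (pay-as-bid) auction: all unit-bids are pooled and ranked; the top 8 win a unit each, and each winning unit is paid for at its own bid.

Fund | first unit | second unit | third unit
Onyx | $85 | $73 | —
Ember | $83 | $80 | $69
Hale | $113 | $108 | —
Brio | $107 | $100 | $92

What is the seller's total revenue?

Merging the schedules and taking the best 8: 113 (Hale-1), 108 (Hale-2), 107 (Brio-1), 100 (Brio-2), 92 (Brio-3), 85 (Onyx-1), 83 (Ember-1), 80 (Ember-2)
Next rejected bid: $73 (not a price — pay-as-bid).
Each winning unit pays its own bid.
Revenue = 113 + 108 + 107 + 100 + 92 + 85 + 83 + 80 = $768.

Total revenue: $768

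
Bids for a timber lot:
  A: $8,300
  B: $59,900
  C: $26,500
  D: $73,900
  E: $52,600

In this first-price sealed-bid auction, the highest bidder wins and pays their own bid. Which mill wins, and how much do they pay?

D pays $73,900

Bids ranked: 73,900 (D) > 59,900 (B) > 52,600 (E) > 26,500 (C) > 8,300 (A)
D has the highest bid and pays exactly that: $73,900.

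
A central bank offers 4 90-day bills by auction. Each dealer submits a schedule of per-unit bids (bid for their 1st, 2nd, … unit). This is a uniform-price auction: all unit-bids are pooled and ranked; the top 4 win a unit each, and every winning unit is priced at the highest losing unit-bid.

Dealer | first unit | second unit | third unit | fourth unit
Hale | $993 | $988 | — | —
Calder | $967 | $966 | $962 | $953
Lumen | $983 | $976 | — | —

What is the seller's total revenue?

Total revenue: $3,868

Pooled unit-bids ranked (top 4): 993 (Hale-1), 988 (Hale-2), 983 (Lumen-1), 976 (Lumen-2)
Highest rejected unit-bid = $967.
Allocation: Hale 2, Lumen 2. Every unit priced at $967.
Revenue = 4 × 967 = $3,868.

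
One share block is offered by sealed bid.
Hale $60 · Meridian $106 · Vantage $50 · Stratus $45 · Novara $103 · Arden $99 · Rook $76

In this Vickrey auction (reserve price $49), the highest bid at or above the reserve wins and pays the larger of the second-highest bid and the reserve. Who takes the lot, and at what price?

Vickrey auction (reserve price $49): the highest bid at or above the reserve wins and pays the larger of the second-highest bid and the reserve.
Bids ranked: 106 (Meridian) > 103 (Novara) > 99 (Arden) > 76 (Rook) > 60 (Hale) > 50 (Vantage) > …
Highest eligible bid: Meridian at $106.
max(second-highest $103, reserve $49) = $103; the reserve does not bind.

Meridian pays $103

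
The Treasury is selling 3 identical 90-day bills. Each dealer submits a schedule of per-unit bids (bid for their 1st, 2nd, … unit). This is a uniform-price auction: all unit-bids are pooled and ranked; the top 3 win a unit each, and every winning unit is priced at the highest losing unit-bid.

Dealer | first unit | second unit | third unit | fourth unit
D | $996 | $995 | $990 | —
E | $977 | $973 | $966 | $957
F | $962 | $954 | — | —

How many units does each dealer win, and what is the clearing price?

Merging the schedules and taking the best 3: 996 (D-1), 995 (D-2), 990 (D-3)
Highest rejected unit-bid = $977.
Allocation: D 3.

D 3; clearing price $977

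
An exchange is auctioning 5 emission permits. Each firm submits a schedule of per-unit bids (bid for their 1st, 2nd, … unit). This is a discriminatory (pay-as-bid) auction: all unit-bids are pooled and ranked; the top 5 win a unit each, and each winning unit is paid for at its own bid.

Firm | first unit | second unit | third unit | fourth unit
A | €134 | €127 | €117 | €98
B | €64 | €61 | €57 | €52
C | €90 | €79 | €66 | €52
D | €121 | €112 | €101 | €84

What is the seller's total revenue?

All unit-bids, highest first — top 5: 134 (A-1), 127 (A-2), 121 (D-1), 117 (A-3), 112 (D-2)
Next rejected bid: €101 (not a price — pay-as-bid).
Each winning unit pays its own bid.
Revenue = 134 + 127 + 121 + 117 + 112 = €611.

Total revenue: €611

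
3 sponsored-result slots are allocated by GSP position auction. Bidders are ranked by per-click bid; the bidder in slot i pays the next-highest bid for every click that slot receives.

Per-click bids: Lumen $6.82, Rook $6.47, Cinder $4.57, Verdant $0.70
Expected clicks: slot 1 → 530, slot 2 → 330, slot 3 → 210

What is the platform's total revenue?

Ranked by bid: $6.82 (Lumen) > $6.47 (Rook) > $4.57 (Cinder) > $0.70 (Verdant)
Slot 1: Lumen pays $6.47 × 530 = $3429.10
Slot 2: Rook pays $4.57 × 330 = $1508.10
Slot 3: Cinder pays $0.70 × 210 = $147.00
Total = $5084.20

Total revenue: $5084.20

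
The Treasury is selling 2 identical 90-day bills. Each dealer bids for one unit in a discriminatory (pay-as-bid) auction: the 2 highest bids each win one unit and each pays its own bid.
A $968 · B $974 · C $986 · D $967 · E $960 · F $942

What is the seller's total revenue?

Sorting: 986 (C), 974 (B), 968 (A), 967 (D), …
The 2 highest are C, B.
Total revenue = 986 + 974 = $1,960.

Total revenue: $1,960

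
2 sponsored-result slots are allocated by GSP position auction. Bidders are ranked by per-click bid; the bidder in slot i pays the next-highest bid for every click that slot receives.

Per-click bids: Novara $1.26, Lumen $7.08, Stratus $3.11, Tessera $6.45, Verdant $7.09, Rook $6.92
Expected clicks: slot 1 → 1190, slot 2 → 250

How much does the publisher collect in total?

Sorting advertisers: $7.09 (Verdant) > $7.08 (Lumen) > $6.92 (Rook) > …
Slot 1: Verdant pays $7.08 × 1190 = $8425.20
Slot 2: Lumen pays $6.92 × 250 = $1730.00
Total = $10155.20

Total revenue: $10155.20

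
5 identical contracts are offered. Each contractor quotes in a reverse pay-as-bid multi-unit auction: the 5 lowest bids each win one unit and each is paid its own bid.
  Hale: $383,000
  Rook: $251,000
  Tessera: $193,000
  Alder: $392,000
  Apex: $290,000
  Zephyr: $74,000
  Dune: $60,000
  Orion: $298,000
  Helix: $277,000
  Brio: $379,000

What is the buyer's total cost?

Total cost: $855,000

Ordering the bids: 60,000 (Dune), 74,000 (Zephyr), 193,000 (Tessera), 251,000 (Rook), 277,000 (Helix), 290,000 (Apex), 298,000 (Orion), …
The 5 lowest are Dune, Zephyr, Tessera, Rook, Helix.
Total cost = 60,000 + 74,000 + 193,000 + 251,000 + 277,000 = $855,000.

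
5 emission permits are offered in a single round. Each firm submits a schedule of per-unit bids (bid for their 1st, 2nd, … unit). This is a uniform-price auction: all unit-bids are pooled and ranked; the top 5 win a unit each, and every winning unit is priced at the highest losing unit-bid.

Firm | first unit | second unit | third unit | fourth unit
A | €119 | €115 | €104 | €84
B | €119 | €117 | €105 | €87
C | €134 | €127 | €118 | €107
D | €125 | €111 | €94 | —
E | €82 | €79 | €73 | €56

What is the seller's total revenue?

Merging the schedules and taking the best 5: 134 (C-1), 127 (C-2), 125 (D-1), 119 (A-1), 119 (B-1)
The (k+1)-th unit-bid is €118.
Allocation: A 1, B 1, C 2, D 1. Every unit priced at €118.
Revenue = 5 × 118 = €590.

Total revenue: €590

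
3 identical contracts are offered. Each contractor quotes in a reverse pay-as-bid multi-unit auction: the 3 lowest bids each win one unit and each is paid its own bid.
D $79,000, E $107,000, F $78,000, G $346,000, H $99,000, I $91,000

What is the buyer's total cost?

Total cost: $248,000

Bids ranked low→high: 78,000 (F), 79,000 (D), 91,000 (I), 99,000 (H), 107,000 (E), …
Winners (3 units): F, D, I.
Total cost = 78,000 + 79,000 + 91,000 = $248,000.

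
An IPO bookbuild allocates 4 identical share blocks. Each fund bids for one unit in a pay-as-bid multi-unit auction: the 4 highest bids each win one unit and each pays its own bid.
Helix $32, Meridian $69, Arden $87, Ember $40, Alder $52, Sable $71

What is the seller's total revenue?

Bids ranked high→low: 87 (Arden), 71 (Sable), 69 (Meridian), 52 (Alder), 40 (Ember), 32 (Helix)
The 4 highest are Arden, Sable, Meridian, Alder.
Total revenue = 87 + 71 + 69 + 52 = $279.

Total revenue: $279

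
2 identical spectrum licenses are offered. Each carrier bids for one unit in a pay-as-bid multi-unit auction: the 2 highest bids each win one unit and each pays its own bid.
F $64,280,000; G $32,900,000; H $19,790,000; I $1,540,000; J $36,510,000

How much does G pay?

Ordering the bids: 64,280,000 (F), 36,510,000 (J), 32,900,000 (G), 19,790,000 (H), …
Top 2: F, J.
G does not win → $0.

G pays $0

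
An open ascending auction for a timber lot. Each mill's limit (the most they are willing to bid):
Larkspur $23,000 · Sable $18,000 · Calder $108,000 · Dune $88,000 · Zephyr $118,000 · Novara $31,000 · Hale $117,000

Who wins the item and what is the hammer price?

Zephyr wins at $117,000

Limits ranked: 118,000 (Zephyr) > 117,000 (Hale) > 108,000 (Calder) > 88,000 (Dune) > 31,000 (Novara) > 23,000 (Larkspur) > …
Once the price passes $117,000, only Zephyr is left; the hammer falls at Hale's limit of $117,000.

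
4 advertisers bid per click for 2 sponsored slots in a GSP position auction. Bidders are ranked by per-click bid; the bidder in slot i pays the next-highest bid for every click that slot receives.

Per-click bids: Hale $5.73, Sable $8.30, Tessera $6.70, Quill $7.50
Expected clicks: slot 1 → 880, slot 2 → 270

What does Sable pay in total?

Sorting advertisers: $8.30 (Sable) > $7.50 (Quill) > $6.70 (Tessera) > …
Sable holds slot 1 → pays next bid $7.50 × 880 clicks = $6600.00.

Sable pays $6600.00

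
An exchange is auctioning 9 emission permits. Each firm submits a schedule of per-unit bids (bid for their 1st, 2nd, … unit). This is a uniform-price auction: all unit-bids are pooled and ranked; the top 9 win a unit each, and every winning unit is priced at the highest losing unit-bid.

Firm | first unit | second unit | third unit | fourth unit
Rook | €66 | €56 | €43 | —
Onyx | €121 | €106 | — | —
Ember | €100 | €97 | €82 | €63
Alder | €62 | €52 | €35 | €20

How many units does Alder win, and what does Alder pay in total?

Pooled unit-bids ranked (top 9): 121 (Onyx-1), 106 (Onyx-2), 100 (Ember-1), 97 (Ember-2), 82 (Ember-3), 66 (Rook-1), 63 (Ember-4), 62 (Alder-1), 56 (Rook-2)
First bid not allocated: €52.
Alder wins 1 unit(s) at €52 each.

Alder: 1 unit, pays €52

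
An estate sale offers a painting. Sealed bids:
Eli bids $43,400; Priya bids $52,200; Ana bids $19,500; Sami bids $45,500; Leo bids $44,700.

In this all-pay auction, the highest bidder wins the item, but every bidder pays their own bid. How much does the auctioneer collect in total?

Total revenue: $205,300

Sorting bids: 52,200 (Priya) > 45,500 (Sami) > 44,700 (Leo) > 43,400 (Eli) > 19,500 (Ana)
Priya wins with the top bid; all bids are sunk regardless.
Every bidder forfeits their bid regardless of winning.
Revenue = 43,400 + 52,200 + 19,500 + 45,500 + 44,700 = $205,300.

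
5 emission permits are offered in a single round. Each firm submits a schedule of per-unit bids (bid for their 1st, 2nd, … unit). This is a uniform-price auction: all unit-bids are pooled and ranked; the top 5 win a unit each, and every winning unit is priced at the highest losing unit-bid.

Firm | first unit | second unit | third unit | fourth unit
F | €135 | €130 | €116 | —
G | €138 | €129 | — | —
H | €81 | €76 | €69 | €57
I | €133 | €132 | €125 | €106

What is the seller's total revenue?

All unit-bids, highest first — top 5: 138 (G-1), 135 (F-1), 133 (I-1), 132 (I-2), 130 (F-2)
Highest rejected unit-bid = €129.
Allocation: F 2, G 1, I 2. Every unit priced at €129.
Revenue = 5 × 129 = €645.

Total revenue: €645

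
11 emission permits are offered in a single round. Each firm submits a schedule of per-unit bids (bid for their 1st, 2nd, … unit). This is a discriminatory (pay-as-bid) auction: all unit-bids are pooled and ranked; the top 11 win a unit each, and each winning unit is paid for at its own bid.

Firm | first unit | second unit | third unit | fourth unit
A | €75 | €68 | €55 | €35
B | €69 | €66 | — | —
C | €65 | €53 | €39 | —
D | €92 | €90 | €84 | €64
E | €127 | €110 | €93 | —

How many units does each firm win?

Pooled unit-bids ranked (top 11): 127 (E-1), 110 (E-2), 93 (E-3), 92 (D-1), 90 (D-2), 84 (D-3), 75 (A-1), 69 (B-1), 68 (A-2), 66 (B-2), 65 (C-1)
Next rejected bid: €64 (not a price — pay-as-bid).
Allocation: A 2, B 2, C 1, D 3, E 3.

A 2, B 2, C 1, D 3, E 3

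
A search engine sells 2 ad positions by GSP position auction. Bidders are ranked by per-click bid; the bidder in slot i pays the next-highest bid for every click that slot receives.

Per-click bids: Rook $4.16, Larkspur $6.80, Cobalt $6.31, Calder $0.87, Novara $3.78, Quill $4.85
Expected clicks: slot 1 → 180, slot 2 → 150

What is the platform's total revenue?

Per-click bids in order: $6.80 (Larkspur) > $6.31 (Cobalt) > $4.85 (Quill) > …
Slot 1: Larkspur pays $6.31 × 180 = $1135.80
Slot 2: Cobalt pays $4.85 × 150 = $727.50
Total = $1863.30

Total revenue: $1863.30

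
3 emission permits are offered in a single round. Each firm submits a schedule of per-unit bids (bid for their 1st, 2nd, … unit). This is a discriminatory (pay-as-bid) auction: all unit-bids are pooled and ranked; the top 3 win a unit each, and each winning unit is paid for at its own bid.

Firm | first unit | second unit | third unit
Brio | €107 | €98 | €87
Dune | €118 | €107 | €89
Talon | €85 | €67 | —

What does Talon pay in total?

Pooled unit-bids ranked (top 3): 118 (Dune-1), 107 (Brio-1), 107 (Dune-2)
Next rejected bid: €98 (not a price — pay-as-bid).
Talon wins no units.

Talon pays €0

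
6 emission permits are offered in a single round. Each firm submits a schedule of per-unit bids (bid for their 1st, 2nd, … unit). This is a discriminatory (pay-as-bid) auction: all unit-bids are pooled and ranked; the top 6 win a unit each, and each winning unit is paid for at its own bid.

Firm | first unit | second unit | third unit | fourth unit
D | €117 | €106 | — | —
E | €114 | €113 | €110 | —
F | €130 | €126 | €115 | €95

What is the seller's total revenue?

Merging the schedules and taking the best 6: 130 (F-1), 126 (F-2), 117 (D-1), 115 (F-3), 114 (E-1), 113 (E-2)
Next rejected bid: €110 (not a price — pay-as-bid).
Each winning unit pays its own bid.
Revenue = 130 + 126 + 117 + 115 + 114 + 113 = €715.

Total revenue: €715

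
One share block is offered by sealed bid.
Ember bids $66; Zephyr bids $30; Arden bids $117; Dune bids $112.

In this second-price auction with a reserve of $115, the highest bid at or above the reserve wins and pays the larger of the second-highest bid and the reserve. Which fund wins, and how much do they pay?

Second-price auction with a reserve of $115: the highest bid at or above the reserve wins and pays the larger of the second-highest bid and the reserve.
Sorting bids: 117 (Arden) > 112 (Dune) > 66 (Ember) > 30 (Zephyr)
Highest eligible bid: Arden at $117.
Second-highest bid $112 is below the reserve $115, so the reserve binds → payment $115.

Arden pays $115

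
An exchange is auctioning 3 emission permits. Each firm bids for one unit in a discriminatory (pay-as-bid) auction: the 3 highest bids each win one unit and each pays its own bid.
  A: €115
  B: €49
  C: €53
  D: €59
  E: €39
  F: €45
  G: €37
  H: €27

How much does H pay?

Sorting: 115 (A), 59 (D), 53 (C), 49 (B), 45 (F), …
The 3 highest are A, D, C.
H does not win → €0.

H pays €0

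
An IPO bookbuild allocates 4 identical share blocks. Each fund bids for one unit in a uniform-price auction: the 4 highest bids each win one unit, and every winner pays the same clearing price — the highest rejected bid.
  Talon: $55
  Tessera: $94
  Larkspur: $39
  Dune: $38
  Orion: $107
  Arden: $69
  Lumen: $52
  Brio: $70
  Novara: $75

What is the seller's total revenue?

Bids ranked high→low: 107 (Orion), 94 (Tessera), 75 (Novara), 70 (Brio), 69 (Arden), 55 (Talon), …
Top 4: Orion, Tessera, Novara, Brio.
Highest unsuccessful bid: $69 → clearing price.
Total revenue = 4 × $69 = $276.

Total revenue: $276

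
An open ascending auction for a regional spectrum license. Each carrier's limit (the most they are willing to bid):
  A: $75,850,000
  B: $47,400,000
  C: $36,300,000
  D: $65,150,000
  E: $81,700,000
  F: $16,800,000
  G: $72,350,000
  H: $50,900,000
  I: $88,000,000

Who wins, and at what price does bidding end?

I wins at $81,700,000

Open ascending-bid auction: the price rises until one bidder remains; the winner pays the price at which the last rival dropped out.
Limits in order: 88,000,000 (I) > 81,700,000 (E) > 75,850,000 (A) > 72,350,000 (G) > 65,150,000 (D) > 50,900,000 (H) > …
Once the price passes $81,700,000, only I is left; the hammer falls at E's limit of $81,700,000.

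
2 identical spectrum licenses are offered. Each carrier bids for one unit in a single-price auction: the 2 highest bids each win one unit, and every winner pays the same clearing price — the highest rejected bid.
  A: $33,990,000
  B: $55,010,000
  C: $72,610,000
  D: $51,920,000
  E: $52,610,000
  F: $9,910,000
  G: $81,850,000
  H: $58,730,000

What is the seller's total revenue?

Sorting: 81,850,000 (G), 72,610,000 (C), 58,730,000 (H), 55,010,000 (B), …
Winners (2 units): G, C.
Highest unsuccessful bid: $58,730,000 → clearing price.
Total revenue = 2 × $58,730,000 = $117,460,000.

Total revenue: $117,460,000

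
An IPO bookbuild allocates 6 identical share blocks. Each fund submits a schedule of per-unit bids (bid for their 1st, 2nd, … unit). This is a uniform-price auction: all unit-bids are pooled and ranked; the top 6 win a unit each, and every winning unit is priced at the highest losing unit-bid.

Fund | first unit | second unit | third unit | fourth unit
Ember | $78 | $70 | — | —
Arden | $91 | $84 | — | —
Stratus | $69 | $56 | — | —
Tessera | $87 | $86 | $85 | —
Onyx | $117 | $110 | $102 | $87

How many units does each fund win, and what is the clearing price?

Arden 1, Onyx 4, Tessera 1; clearing price $86

All unit-bids, highest first — top 6: 117 (Onyx-1), 110 (Onyx-2), 102 (Onyx-3), 91 (Arden-1), 87 (Tessera-1), 87 (Onyx-4)
The (k+1)-th unit-bid is $86.
Allocation: Arden 1, Onyx 4, Tessera 1.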